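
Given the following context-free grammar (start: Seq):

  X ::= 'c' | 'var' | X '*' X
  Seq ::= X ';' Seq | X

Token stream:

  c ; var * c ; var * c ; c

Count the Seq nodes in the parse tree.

[Seq [X c] ; [Seq [X [X var] * [X c]] ; [Seq [X [X var] * [X c]] ; [Seq [X c]]]]]

4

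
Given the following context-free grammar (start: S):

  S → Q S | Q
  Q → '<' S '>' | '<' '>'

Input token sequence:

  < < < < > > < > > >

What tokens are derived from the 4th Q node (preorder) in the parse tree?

< >

[S [Q < [S [Q < [S [Q < [S [Q < >]] >] [S [Q < >]]] >]] >]]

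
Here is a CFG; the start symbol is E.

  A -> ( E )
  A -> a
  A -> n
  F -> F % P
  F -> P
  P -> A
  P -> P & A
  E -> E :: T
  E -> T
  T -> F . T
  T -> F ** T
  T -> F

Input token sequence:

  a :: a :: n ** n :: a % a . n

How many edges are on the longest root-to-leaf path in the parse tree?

8

[E [E [E [E [T [F [P [A a]]]]] :: [T [F [P [A a]]]]] :: [T [F [P [A n]]] ** [T [F [P [A n]]]]]] :: [T [F [F [P [A a]]] % [P [A a]]] . [T [F [P [A n]]]]]]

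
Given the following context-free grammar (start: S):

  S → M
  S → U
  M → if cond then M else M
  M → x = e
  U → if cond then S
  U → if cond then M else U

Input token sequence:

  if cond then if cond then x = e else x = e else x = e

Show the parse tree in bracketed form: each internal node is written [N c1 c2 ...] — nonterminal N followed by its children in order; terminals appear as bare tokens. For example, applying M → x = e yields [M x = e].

S
M
if cond then M else M
if cond then if cond then M else M else M
if cond then if cond then x = e else M else M
if cond then if cond then x = e else x = e else M
if cond then if cond then x = e else x = e else x = e

[S [M if cond then [M if cond then [M x = e] else [M x = e]] else [M x = e]]]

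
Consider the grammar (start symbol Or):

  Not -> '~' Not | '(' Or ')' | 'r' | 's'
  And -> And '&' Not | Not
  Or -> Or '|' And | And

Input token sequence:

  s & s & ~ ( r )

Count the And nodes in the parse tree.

[Or [And [And [And [Not s]] & [Not s]] & [Not ~ [Not ( [Or [And [Not r]]] )]]]]

4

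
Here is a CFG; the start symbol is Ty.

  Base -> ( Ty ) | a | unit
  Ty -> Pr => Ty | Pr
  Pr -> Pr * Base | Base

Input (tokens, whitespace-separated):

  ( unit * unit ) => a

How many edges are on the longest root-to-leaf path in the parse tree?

[Ty [Pr [Base ( [Ty [Pr [Pr [Base unit]] * [Base unit]]] )]] => [Ty [Pr [Base a]]]]

7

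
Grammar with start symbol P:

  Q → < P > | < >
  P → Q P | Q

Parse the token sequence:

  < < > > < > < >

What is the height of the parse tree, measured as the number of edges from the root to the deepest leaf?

4

[P [Q < [P [Q < >]] >] [P [Q < >] [P [Q < >]]]]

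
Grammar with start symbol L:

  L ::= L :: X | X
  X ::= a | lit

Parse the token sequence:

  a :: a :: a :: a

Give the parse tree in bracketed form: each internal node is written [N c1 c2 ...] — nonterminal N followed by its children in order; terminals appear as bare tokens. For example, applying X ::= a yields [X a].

L
L :: X
L :: X :: X
L :: X :: X :: X
X :: X :: X :: X
a :: X :: X :: X
a :: a :: X :: X
a :: a :: a :: X
a :: a :: a :: a

[L [L [L [L [X a]] :: [X a]] :: [X a]] :: [X a]]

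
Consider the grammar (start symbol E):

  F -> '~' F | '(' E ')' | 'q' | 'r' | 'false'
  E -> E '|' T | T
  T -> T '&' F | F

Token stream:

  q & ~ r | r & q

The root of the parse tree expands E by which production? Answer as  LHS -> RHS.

[E [E [T [T [F q]] & [F ~ [F r]]]] | [T [T [F r]] & [F q]]]

E -> E '|' T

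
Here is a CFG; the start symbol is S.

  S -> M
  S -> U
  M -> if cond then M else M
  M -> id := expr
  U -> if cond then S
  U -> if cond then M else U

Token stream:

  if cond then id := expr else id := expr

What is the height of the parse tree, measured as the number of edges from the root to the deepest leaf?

[S [M if cond then [M id := expr] else [M id := expr]]]

3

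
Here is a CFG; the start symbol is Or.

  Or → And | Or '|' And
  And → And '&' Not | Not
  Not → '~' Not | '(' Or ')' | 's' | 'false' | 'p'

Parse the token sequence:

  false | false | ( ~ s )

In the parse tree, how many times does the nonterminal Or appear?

[Or [Or [Or [And [Not false]]] | [And [Not false]]] | [And [Not ( [Or [And [Not ~ [Not s]]]] )]]]

4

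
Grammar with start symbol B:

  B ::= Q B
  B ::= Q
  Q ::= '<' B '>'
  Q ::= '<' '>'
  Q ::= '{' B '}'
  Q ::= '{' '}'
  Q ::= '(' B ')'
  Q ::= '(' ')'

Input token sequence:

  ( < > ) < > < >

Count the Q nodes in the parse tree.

4

[B [Q ( [B [Q < >]] )] [B [Q < >] [B [Q < >]]]]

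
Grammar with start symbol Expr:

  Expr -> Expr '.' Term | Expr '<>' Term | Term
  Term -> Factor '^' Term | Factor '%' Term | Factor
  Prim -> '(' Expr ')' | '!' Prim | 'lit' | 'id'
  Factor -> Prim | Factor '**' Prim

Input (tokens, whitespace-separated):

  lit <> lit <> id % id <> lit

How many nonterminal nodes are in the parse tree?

[Expr [Expr [Expr [Expr [Term [Factor [Prim lit]]]] <> [Term [Factor [Prim lit]]]] <> [Term [Factor [Prim id]] % [Term [Factor [Prim id]]]]] <> [Term [Factor [Prim lit]]]]

19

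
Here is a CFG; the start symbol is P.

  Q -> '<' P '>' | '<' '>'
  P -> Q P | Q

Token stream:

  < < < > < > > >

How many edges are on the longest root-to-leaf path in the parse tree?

7

[P [Q < [P [Q < [P [Q < >] [P [Q < >]]] >]] >]]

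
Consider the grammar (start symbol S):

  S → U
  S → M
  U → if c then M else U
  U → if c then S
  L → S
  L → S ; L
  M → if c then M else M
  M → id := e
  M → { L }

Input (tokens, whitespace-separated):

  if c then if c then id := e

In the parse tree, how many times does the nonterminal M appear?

1

[S [U if c then [S [U if c then [S [M id := e]]]]]]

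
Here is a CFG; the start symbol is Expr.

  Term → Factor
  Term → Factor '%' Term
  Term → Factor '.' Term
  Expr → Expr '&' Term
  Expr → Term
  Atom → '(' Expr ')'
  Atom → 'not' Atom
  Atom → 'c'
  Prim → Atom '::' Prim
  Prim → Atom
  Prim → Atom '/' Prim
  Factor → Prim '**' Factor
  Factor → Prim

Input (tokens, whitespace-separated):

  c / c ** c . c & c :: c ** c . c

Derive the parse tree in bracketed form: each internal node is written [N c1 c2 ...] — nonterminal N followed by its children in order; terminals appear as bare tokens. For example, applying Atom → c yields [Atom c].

[Expr [Expr [Term [Factor [Prim [Atom c] / [Prim [Atom c]]] ** [Factor [Prim [Atom c]]]] . [Term [Factor [Prim [Atom c]]]]]] & [Term [Factor [Prim [Atom c] :: [Prim [Atom c]]] ** [Factor [Prim [Atom c]]]] . [Term [Factor [Prim [Atom c]]]]]]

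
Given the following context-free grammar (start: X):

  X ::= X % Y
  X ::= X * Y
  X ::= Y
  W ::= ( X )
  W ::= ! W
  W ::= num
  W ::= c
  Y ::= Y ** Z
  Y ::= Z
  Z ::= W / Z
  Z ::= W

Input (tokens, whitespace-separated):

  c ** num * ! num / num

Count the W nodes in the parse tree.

5

[X [X [Y [Y [Z [W c]]] ** [Z [W num]]]] * [Y [Z [W ! [W num]] / [Z [W num]]]]]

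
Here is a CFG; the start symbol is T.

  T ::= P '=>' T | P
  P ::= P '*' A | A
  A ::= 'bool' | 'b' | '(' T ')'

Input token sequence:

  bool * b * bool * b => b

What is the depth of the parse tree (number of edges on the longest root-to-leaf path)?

6

[T [P [P [P [P [A bool]] * [A b]] * [A bool]] * [A b]] => [T [P [A b]]]]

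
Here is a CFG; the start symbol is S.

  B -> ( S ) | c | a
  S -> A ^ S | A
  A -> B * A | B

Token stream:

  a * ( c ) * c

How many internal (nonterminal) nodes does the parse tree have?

10

[S [A [B a] * [A [B ( [S [A [B c]]] )] * [A [B c]]]]]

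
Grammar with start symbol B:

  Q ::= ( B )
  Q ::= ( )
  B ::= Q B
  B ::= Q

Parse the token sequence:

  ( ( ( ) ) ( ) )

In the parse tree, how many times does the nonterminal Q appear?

[B [Q ( [B [Q ( [B [Q ( )]] )] [B [Q ( )]]] )]]

4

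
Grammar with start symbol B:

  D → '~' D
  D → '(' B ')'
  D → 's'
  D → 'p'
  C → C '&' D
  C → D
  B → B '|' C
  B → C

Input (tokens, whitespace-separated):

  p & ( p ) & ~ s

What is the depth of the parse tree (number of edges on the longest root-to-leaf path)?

[B [C [C [C [D p]] & [D ( [B [C [D p]]] )]] & [D ~ [D s]]]]

7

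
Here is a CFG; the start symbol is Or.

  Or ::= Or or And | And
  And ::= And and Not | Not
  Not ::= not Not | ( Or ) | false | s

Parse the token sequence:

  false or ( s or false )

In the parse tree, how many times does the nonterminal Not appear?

[Or [Or [And [Not false]]] or [And [Not ( [Or [Or [And [Not s]]] or [And [Not false]]] )]]]

4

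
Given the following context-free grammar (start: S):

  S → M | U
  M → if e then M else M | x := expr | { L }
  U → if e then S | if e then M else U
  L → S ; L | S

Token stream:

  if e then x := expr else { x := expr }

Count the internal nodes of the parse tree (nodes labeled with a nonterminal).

7

[S [M if e then [M x := expr] else [M { [L [S [M x := expr]]] }]]]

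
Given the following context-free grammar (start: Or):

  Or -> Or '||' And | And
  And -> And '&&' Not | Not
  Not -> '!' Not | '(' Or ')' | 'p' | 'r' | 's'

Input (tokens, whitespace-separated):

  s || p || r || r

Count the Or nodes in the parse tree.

4

[Or [Or [Or [Or [And [Not s]]] || [And [Not p]]] || [And [Not r]]] || [And [Not r]]]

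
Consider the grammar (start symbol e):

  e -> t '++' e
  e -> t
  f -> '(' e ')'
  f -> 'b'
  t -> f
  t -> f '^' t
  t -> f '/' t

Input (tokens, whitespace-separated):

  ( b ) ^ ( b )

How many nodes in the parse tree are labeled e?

3

[e [t [f ( [e [t [f b]]] )] ^ [t [f ( [e [t [f b]]] )]]]]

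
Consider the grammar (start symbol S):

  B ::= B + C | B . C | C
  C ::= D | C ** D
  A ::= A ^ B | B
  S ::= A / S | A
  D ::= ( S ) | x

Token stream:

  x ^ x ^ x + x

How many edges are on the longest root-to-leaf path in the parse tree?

7

[S [A [A [A [B [C [D x]]]] ^ [B [C [D x]]]] ^ [B [B [C [D x]]] + [C [D x]]]]]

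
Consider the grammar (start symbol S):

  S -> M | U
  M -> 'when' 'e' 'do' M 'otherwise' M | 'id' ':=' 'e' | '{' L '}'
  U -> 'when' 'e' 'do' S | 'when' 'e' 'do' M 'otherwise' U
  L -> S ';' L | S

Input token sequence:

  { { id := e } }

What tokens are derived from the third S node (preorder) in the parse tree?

[S [M { [L [S [M { [L [S [M id := e]]] }]]] }]]

id := e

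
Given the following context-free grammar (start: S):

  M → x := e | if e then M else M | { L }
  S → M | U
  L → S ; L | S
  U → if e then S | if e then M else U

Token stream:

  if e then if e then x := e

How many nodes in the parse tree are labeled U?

[S [U if e then [S [U if e then [S [M x := e]]]]]]

2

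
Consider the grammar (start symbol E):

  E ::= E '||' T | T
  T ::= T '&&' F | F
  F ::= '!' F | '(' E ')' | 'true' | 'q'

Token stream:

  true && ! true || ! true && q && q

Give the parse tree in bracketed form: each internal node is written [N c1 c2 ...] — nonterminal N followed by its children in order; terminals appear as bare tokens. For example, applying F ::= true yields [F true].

E
E || T
T || T
T && F || T
F && F || T
true && F || T
true && ! F || T
true && ! true || T
true && ! true || T && F
true && ! true || T && F && F
true && ! true || F && F && F
true && ! true || ! F && F && F
true && ! true || ! true && F && F
true && ! true || ! true && q && F
true && ! true || ! true && q && q

[E [E [T [T [F true]] && [F ! [F true]]]] || [T [T [T [F ! [F true]]] && [F q]] && [F q]]]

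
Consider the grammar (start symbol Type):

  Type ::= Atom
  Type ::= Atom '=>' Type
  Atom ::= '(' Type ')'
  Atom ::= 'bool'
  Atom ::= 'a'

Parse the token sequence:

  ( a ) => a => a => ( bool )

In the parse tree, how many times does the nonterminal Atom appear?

6

[Type [Atom ( [Type [Atom a]] )] => [Type [Atom a] => [Type [Atom a] => [Type [Atom ( [Type [Atom bool]] )]]]]]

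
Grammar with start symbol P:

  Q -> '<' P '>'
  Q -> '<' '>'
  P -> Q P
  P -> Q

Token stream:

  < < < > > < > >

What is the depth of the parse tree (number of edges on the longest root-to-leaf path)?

6

[P [Q < [P [Q < [P [Q < >]] >] [P [Q < >]]] >]]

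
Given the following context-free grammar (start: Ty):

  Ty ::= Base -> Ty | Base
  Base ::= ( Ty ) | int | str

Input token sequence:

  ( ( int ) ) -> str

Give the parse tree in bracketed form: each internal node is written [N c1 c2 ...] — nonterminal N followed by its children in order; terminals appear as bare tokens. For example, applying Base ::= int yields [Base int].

[Ty [Base ( [Ty [Base ( [Ty [Base int]] )]] )] -> [Ty [Base str]]]

Ty
Base -> Ty
( Ty ) -> Ty
( Base ) -> Ty
( ( Ty ) ) -> Ty
( ( Base ) ) -> Ty
( ( int ) ) -> Ty
( ( int ) ) -> Base
( ( int ) ) -> str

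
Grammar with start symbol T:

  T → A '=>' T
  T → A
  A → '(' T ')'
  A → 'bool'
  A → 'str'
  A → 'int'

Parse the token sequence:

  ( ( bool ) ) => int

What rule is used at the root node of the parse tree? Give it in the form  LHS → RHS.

[T [A ( [T [A ( [T [A bool]] )]] )] => [T [A int]]]

T → A '=>' T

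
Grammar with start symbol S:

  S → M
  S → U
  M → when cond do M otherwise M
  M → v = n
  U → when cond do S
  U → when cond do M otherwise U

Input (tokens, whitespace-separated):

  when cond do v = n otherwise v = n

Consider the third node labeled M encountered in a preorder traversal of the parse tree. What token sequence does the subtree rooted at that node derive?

[S [M when cond do [M v = n] otherwise [M v = n]]]

v = n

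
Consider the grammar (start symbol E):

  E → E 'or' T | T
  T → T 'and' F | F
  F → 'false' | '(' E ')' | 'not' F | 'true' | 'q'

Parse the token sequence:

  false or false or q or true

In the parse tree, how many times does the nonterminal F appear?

4

[E [E [E [E [T [F false]]] or [T [F false]]] or [T [F q]]] or [T [F true]]]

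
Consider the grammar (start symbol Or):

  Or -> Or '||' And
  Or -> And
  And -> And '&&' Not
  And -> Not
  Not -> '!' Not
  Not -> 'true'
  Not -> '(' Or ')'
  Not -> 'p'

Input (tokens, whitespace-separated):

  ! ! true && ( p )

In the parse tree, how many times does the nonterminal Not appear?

5

[Or [And [And [Not ! [Not ! [Not true]]]] && [Not ( [Or [And [Not p]]] )]]]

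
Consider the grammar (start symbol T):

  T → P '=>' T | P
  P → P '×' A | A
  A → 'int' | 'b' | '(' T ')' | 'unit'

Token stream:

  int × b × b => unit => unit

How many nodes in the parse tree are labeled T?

[T [P [P [P [A int]] × [A b]] × [A b]] => [T [P [A unit]] => [T [P [A unit]]]]]

3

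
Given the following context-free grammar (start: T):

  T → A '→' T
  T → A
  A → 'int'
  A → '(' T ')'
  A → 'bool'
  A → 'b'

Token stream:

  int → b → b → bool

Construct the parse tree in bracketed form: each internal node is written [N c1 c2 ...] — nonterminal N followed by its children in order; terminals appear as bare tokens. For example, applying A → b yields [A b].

[T [A int] → [T [A b] → [T [A b] → [T [A bool]]]]]

T
A → T
int → T
int → A → T
int → b → T
int → b → A → T
int → b → b → T
int → b → b → A
int → b → b → bool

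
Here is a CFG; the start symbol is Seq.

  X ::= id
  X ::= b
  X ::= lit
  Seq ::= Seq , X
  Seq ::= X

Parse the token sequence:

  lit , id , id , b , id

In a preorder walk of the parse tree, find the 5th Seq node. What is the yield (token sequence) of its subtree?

[Seq [Seq [Seq [Seq [Seq [X lit]] , [X id]] , [X id]] , [X b]] , [X id]]

lit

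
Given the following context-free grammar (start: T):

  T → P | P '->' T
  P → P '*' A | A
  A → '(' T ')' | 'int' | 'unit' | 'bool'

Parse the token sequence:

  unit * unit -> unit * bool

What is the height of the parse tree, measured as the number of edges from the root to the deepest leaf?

[T [P [P [A unit]] * [A unit]] -> [T [P [P [A unit]] * [A bool]]]]

5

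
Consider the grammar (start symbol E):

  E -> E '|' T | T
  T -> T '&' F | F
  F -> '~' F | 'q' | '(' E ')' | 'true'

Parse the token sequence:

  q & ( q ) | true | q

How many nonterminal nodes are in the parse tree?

14

[E [E [E [T [T [F q]] & [F ( [E [T [F q]]] )]]] | [T [F true]]] | [T [F q]]]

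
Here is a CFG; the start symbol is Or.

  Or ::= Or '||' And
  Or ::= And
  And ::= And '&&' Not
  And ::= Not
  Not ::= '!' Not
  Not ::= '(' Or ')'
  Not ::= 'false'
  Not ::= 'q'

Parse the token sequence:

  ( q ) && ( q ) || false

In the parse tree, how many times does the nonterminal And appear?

5

[Or [Or [And [And [Not ( [Or [And [Not q]]] )]] && [Not ( [Or [And [Not q]]] )]]] || [And [Not false]]]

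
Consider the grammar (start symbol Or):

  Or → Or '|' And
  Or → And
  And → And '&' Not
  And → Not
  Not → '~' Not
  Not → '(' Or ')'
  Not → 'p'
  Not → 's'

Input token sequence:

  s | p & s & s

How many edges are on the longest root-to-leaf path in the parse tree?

5

[Or [Or [And [Not s]]] | [And [And [And [Not p]] & [Not s]] & [Not s]]]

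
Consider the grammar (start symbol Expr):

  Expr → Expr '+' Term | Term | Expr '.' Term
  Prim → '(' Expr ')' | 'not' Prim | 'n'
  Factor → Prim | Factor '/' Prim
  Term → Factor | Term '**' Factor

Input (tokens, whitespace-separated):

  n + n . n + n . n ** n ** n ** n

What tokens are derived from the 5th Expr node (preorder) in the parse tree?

[Expr [Expr [Expr [Expr [Expr [Term [Factor [Prim n]]]] + [Term [Factor [Prim n]]]] . [Term [Factor [Prim n]]]] + [Term [Factor [Prim n]]]] . [Term [Term [Term [Term [Factor [Prim n]]] ** [Factor [Prim n]]] ** [Factor [Prim n]]] ** [Factor [Prim n]]]]

n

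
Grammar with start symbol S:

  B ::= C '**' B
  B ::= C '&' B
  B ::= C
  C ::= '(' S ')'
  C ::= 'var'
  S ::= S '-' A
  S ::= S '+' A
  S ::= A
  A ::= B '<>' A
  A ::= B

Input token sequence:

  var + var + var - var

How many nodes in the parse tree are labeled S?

4

[S [S [S [S [A [B [C var]]]] + [A [B [C var]]]] + [A [B [C var]]]] - [A [B [C var]]]]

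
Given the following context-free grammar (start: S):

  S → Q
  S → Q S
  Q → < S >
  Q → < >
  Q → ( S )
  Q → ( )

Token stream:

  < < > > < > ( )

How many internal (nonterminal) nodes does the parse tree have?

8

[S [Q < [S [Q < >]] >] [S [Q < >] [S [Q ( )]]]]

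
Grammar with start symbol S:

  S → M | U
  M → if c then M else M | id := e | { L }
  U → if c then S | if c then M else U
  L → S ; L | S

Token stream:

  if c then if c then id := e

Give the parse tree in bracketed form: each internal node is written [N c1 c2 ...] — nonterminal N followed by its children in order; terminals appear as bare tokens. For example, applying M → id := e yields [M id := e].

[S [U if c then [S [U if c then [S [M id := e]]]]]]

S
U
if c then S
if c then U
if c then if c then S
if c then if c then M
if c then if c then id := e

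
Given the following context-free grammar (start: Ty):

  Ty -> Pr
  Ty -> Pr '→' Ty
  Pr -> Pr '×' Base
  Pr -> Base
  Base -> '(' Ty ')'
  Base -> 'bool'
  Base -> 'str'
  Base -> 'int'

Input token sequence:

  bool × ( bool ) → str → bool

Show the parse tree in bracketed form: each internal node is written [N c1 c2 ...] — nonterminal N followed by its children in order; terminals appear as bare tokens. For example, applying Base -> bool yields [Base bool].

Ty
Pr → Ty
Pr × Base → Ty
Base × Base → Ty
bool × Base → Ty
bool × ( Ty ) → Ty
bool × ( Pr ) → Ty
bool × ( Base ) → Ty
bool × ( bool ) → Ty
bool × ( bool ) → Pr → Ty
bool × ( bool ) → Base → Ty
bool × ( bool ) → str → Ty
bool × ( bool ) → str → Pr
bool × ( bool ) → str → Base
bool × ( bool ) → str → bool

[Ty [Pr [Pr [Base bool]] × [Base ( [Ty [Pr [Base bool]]] )]] → [Ty [Pr [Base str]] → [Ty [Pr [Base bool]]]]]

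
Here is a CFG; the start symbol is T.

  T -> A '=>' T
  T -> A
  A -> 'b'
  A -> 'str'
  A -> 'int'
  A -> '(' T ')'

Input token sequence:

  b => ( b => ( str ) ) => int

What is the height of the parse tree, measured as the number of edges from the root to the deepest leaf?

8

[T [A b] => [T [A ( [T [A b] => [T [A ( [T [A str]] )]]] )] => [T [A int]]]]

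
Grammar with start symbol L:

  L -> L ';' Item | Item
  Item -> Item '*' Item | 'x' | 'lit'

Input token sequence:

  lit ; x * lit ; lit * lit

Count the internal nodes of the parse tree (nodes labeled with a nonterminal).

[L [L [L [Item lit]] ; [Item [Item x] * [Item lit]]] ; [Item [Item lit] * [Item lit]]]

10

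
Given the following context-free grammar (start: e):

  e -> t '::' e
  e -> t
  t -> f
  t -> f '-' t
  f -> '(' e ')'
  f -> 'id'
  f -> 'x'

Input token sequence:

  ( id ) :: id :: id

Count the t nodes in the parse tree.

[e [t [f ( [e [t [f id]]] )]] :: [e [t [f id]] :: [e [t [f id]]]]]

4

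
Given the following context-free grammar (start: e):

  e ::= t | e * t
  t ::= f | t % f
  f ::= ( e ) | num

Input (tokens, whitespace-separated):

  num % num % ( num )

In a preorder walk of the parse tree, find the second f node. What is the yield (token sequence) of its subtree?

[e [t [t [t [f num]] % [f num]] % [f ( [e [t [f num]]] )]]]

num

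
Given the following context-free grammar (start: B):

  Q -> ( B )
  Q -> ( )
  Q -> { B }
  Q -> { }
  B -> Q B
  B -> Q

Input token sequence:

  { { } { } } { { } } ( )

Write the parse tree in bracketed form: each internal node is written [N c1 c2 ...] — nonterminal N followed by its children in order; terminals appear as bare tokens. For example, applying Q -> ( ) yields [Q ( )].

[B [Q { [B [Q { }] [B [Q { }]]] }] [B [Q { [B [Q { }]] }] [B [Q ( )]]]]

B
Q B
{ B } B
{ Q B } B
{ { } B } B
{ { } Q } B
{ { } { } } B
{ { } { } } Q B
{ { } { } } { B } B
{ { } { } } { Q } B
{ { } { } } { { } } B
{ { } { } } { { } } Q
{ { } { } } { { } } ( )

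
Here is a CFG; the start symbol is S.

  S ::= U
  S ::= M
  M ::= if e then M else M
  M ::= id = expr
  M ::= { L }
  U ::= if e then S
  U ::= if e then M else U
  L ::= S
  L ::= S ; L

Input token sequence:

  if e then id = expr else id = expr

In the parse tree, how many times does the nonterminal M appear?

3

[S [M if e then [M id = expr] else [M id = expr]]]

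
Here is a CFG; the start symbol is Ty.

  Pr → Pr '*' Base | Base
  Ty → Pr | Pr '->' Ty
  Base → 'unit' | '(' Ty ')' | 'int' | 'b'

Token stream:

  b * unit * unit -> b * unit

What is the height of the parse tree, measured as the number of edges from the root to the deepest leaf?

5

[Ty [Pr [Pr [Pr [Base b]] * [Base unit]] * [Base unit]] -> [Ty [Pr [Pr [Base b]] * [Base unit]]]]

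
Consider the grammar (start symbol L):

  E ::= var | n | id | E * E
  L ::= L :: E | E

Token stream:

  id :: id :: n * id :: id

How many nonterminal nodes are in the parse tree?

10

[L [L [L [L [E id]] :: [E id]] :: [E [E n] * [E id]]] :: [E id]]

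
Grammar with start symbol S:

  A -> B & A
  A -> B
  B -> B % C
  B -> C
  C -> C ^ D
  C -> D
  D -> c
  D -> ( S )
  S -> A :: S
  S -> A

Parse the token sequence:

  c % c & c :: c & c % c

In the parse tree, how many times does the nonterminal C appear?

[S [A [B [B [C [D c]]] % [C [D c]]] & [A [B [C [D c]]]]] :: [S [A [B [C [D c]]] & [A [B [B [C [D c]]] % [C [D c]]]]]]]

6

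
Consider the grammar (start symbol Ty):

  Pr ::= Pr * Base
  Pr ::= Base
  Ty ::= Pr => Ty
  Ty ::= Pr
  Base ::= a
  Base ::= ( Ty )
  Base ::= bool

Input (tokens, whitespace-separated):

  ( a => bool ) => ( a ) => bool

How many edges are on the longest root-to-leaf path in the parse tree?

7

[Ty [Pr [Base ( [Ty [Pr [Base a]] => [Ty [Pr [Base bool]]]] )]] => [Ty [Pr [Base ( [Ty [Pr [Base a]]] )]] => [Ty [Pr [Base bool]]]]]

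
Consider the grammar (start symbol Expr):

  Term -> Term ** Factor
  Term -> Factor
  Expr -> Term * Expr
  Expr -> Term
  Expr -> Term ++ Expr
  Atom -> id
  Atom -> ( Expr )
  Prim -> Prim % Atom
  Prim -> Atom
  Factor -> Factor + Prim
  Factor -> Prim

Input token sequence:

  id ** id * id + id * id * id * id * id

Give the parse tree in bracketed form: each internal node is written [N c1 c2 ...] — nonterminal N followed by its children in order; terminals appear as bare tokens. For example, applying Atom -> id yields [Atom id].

[Expr [Term [Term [Factor [Prim [Atom id]]]] ** [Factor [Prim [Atom id]]]] * [Expr [Term [Factor [Factor [Prim [Atom id]]] + [Prim [Atom id]]]] * [Expr [Term [Factor [Prim [Atom id]]]] * [Expr [Term [Factor [Prim [Atom id]]]] * [Expr [Term [Factor [Prim [Atom id]]]] * [Expr [Term [Factor [Prim [Atom id]]]]]]]]]]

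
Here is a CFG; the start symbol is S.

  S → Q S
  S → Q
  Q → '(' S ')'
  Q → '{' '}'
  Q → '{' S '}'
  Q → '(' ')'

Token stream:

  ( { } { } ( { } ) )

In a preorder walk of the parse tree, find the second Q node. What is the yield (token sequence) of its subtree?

[S [Q ( [S [Q { }] [S [Q { }] [S [Q ( [S [Q { }]] )]]]] )]]

{ }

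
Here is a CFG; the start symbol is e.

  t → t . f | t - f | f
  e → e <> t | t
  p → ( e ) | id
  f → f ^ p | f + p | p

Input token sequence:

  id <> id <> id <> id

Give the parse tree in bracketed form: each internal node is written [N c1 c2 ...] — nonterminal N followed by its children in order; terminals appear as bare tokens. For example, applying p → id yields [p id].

e
e <> t
e <> t <> t
e <> t <> t <> t
t <> t <> t <> t
f <> t <> t <> t
p <> t <> t <> t
id <> t <> t <> t
id <> f <> t <> t
id <> p <> t <> t
id <> id <> t <> t
id <> id <> f <> t
id <> id <> p <> t
id <> id <> id <> t
id <> id <> id <> f
id <> id <> id <> p
id <> id <> id <> id

[e [e [e [e [t [f [p id]]]] <> [t [f [p id]]]] <> [t [f [p id]]]] <> [t [f [p id]]]]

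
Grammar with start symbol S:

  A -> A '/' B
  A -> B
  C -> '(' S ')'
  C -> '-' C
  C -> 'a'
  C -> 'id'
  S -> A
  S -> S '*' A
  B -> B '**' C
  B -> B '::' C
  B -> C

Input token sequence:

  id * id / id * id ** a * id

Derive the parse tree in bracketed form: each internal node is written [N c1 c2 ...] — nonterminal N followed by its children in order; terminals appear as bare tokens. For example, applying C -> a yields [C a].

[S [S [S [S [A [B [C id]]]] * [A [A [B [C id]]] / [B [C id]]]] * [A [B [B [C id]] ** [C a]]]] * [A [B [C id]]]]

S
S * A
S * A * A
S * A * A * A
A * A * A * A
B * A * A * A
C * A * A * A
id * A * A * A
id * A / B * A * A
id * B / B * A * A
id * C / B * A * A
id * id / B * A * A
id * id / C * A * A
id * id / id * A * A
id * id / id * B * A
id * id / id * B ** C * A
id * id / id * C ** C * A
id * id / id * id ** C * A
id * id / id * id ** a * A
id * id / id * id ** a * B
id * id / id * id ** a * C
id * id / id * id ** a * id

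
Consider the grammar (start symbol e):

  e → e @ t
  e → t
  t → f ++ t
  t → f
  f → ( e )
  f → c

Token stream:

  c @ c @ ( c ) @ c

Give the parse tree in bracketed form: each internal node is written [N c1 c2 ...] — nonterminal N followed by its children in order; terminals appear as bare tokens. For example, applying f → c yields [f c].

[e [e [e [e [t [f c]]] @ [t [f c]]] @ [t [f ( [e [t [f c]]] )]]] @ [t [f c]]]

e
e @ t
e @ t @ t
e @ t @ t @ t
t @ t @ t @ t
f @ t @ t @ t
c @ t @ t @ t
c @ f @ t @ t
c @ c @ t @ t
c @ c @ f @ t
c @ c @ ( e ) @ t
c @ c @ ( t ) @ t
c @ c @ ( f ) @ t
c @ c @ ( c ) @ t
c @ c @ ( c ) @ f
c @ c @ ( c ) @ c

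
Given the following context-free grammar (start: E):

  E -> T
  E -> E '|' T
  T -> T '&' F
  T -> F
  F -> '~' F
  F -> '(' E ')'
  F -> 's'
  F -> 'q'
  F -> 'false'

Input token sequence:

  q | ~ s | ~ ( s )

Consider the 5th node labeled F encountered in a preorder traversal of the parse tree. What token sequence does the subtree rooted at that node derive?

( s )

[E [E [E [T [F q]]] | [T [F ~ [F s]]]] | [T [F ~ [F ( [E [T [F s]]] )]]]]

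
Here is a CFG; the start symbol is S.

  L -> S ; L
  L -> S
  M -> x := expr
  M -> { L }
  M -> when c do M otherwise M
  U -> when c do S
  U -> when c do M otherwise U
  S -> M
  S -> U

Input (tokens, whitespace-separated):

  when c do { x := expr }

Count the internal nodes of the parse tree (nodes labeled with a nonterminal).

[S [U when c do [S [M { [L [S [M x := expr]]] }]]]]

7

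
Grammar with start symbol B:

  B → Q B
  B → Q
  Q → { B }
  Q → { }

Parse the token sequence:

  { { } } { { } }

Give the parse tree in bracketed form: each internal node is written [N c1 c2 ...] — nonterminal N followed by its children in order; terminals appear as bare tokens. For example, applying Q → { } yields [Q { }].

[B [Q { [B [Q { }]] }] [B [Q { [B [Q { }]] }]]]

B
Q B
{ B } B
{ Q } B
{ { } } B
{ { } } Q
{ { } } { B }
{ { } } { Q }
{ { } } { { } }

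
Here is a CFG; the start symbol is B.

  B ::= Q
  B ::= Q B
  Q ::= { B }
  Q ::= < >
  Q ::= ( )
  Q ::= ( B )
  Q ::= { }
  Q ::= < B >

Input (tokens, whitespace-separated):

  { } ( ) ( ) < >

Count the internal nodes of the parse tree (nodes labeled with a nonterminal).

8

[B [Q { }] [B [Q ( )] [B [Q ( )] [B [Q < >]]]]]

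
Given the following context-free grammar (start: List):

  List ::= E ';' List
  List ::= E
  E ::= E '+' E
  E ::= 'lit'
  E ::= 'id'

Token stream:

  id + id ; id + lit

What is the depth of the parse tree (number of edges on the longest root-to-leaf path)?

[List [E [E id] + [E id]] ; [List [E [E id] + [E lit]]]]

4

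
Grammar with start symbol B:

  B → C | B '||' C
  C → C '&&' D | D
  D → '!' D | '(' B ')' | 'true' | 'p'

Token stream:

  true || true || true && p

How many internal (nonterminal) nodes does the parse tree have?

11

[B [B [B [C [D true]]] || [C [D true]]] || [C [C [D true]] && [D p]]]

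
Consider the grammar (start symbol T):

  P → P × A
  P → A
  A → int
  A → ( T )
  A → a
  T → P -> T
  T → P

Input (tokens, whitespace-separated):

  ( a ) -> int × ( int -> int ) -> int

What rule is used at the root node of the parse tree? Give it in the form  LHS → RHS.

T → P -> T

[T [P [A ( [T [P [A a]]] )]] -> [T [P [P [A int]] × [A ( [T [P [A int]] -> [T [P [A int]]]] )]] -> [T [P [A int]]]]]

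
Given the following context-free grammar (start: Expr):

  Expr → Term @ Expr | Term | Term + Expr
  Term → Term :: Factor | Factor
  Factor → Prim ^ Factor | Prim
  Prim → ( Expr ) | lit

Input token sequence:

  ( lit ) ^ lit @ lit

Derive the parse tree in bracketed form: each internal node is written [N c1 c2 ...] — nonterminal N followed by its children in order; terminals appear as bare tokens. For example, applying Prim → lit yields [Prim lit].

Expr
Term @ Expr
Factor @ Expr
Prim ^ Factor @ Expr
( Expr ) ^ Factor @ Expr
( Term ) ^ Factor @ Expr
( Factor ) ^ Factor @ Expr
( Prim ) ^ Factor @ Expr
( lit ) ^ Factor @ Expr
( lit ) ^ Prim @ Expr
( lit ) ^ lit @ Expr
( lit ) ^ lit @ Term
( lit ) ^ lit @ Factor
( lit ) ^ lit @ Prim
( lit ) ^ lit @ lit

[Expr [Term [Factor [Prim ( [Expr [Term [Factor [Prim lit]]]] )] ^ [Factor [Prim lit]]]] @ [Expr [Term [Factor [Prim lit]]]]]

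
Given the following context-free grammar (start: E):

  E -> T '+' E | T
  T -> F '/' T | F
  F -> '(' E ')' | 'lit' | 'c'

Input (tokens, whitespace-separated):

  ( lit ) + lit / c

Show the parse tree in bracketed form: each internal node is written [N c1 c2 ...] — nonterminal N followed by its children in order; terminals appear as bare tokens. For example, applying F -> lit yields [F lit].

[E [T [F ( [E [T [F lit]]] )]] + [E [T [F lit] / [T [F c]]]]]

E
T + E
F + E
( E ) + E
( T ) + E
( F ) + E
( lit ) + E
( lit ) + T
( lit ) + F / T
( lit ) + lit / T
( lit ) + lit / F
( lit ) + lit / c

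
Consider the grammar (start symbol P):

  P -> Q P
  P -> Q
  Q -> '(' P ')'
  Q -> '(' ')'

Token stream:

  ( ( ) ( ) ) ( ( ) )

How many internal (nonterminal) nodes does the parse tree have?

[P [Q ( [P [Q ( )] [P [Q ( )]]] )] [P [Q ( [P [Q ( )]] )]]]

10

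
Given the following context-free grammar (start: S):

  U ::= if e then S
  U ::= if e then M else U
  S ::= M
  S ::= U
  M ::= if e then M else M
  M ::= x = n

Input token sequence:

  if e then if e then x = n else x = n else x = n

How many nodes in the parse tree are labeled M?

[S [M if e then [M if e then [M x = n] else [M x = n]] else [M x = n]]]

5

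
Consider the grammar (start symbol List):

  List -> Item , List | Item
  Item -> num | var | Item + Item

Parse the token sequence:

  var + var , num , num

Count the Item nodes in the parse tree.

[List [Item [Item var] + [Item var]] , [List [Item num] , [List [Item num]]]]

5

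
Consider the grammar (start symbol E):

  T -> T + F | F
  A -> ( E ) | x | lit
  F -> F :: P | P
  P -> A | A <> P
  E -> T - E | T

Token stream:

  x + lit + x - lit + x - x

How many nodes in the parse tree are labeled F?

6

[E [T [T [T [F [P [A x]]]] + [F [P [A lit]]]] + [F [P [A x]]]] - [E [T [T [F [P [A lit]]]] + [F [P [A x]]]] - [E [T [F [P [A x]]]]]]]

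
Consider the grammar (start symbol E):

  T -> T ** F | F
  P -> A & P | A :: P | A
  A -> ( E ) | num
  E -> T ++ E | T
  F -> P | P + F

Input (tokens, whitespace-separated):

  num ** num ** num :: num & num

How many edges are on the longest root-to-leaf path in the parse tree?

[E [T [T [T [F [P [A num]]]] ** [F [P [A num]]]] ** [F [P [A num] :: [P [A num] & [P [A num]]]]]]]

7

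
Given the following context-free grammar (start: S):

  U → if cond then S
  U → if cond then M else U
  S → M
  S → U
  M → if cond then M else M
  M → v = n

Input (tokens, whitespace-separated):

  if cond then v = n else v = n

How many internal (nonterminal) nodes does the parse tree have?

4

[S [M if cond then [M v = n] else [M v = n]]]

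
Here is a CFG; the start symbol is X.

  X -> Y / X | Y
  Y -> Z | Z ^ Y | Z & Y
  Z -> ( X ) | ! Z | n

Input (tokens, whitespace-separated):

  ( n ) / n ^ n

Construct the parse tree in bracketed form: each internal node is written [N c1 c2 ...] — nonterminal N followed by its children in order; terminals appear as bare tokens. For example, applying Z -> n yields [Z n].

X
Y / X
Z / X
( X ) / X
( Y ) / X
( Z ) / X
( n ) / X
( n ) / Y
( n ) / Z ^ Y
( n ) / n ^ Y
( n ) / n ^ Z
( n ) / n ^ n

[X [Y [Z ( [X [Y [Z n]]] )]] / [X [Y [Z n] ^ [Y [Z n]]]]]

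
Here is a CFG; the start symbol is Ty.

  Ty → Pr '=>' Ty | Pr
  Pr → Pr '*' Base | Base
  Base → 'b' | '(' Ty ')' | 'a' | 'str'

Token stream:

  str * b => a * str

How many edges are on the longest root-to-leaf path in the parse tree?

5

[Ty [Pr [Pr [Base str]] * [Base b]] => [Ty [Pr [Pr [Base a]] * [Base str]]]]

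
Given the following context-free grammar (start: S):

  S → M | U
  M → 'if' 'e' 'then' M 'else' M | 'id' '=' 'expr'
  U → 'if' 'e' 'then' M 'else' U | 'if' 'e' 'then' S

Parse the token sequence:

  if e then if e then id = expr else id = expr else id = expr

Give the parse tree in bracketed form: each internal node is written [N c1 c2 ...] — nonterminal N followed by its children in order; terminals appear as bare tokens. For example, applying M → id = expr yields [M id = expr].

[S [M if e then [M if e then [M id = expr] else [M id = expr]] else [M id = expr]]]

S
M
if e then M else M
if e then if e then M else M else M
if e then if e then id = expr else M else M
if e then if e then id = expr else id = expr else M
if e then if e then id = expr else id = expr else id = expr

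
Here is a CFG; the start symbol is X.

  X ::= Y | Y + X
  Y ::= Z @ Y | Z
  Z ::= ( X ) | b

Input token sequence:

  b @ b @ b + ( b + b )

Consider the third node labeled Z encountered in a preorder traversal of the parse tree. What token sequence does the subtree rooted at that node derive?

[X [Y [Z b] @ [Y [Z b] @ [Y [Z b]]]] + [X [Y [Z ( [X [Y [Z b]] + [X [Y [Z b]]]] )]]]]

b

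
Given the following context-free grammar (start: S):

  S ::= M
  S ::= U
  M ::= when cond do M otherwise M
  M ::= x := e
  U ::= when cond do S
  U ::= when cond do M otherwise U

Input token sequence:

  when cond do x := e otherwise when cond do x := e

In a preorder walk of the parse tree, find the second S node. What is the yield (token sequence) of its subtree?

x := e

[S [U when cond do [M x := e] otherwise [U when cond do [S [M x := e]]]]]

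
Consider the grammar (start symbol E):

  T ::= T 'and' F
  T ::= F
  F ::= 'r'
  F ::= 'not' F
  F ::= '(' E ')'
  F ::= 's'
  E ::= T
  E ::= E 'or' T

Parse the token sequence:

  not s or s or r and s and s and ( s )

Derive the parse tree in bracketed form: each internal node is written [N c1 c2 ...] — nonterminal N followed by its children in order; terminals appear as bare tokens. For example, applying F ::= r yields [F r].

E
E or T
E or T or T
T or T or T
F or T or T
not F or T or T
not s or T or T
not s or F or T
not s or s or T
not s or s or T and F
not s or s or T and F and F
not s or s or T and F and F and F
not s or s or F and F and F and F
not s or s or r and F and F and F
not s or s or r and s and F and F
not s or s or r and s and s and F
not s or s or r and s and s and ( E )
not s or s or r and s and s and ( T )
not s or s or r and s and s and ( F )
not s or s or r and s and s and ( s )

[E [E [E [T [F not [F s]]]] or [T [F s]]] or [T [T [T [T [F r]] and [F s]] and [F s]] and [F ( [E [T [F s]]] )]]]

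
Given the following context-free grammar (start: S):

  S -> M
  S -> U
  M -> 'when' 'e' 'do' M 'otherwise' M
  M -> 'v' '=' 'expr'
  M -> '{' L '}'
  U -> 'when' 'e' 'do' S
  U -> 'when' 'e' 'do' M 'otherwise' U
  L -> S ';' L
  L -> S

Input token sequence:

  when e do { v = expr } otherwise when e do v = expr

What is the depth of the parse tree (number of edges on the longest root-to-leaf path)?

6

[S [U when e do [M { [L [S [M v = expr]]] }] otherwise [U when e do [S [M v = expr]]]]]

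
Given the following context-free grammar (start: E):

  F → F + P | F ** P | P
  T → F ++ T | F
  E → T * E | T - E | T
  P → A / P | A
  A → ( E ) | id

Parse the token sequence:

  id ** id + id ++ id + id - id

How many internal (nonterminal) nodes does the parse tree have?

[E [T [F [F [F [P [A id]]] ** [P [A id]]] + [P [A id]]] ++ [T [F [F [P [A id]]] + [P [A id]]]]] - [E [T [F [P [A id]]]]]]

23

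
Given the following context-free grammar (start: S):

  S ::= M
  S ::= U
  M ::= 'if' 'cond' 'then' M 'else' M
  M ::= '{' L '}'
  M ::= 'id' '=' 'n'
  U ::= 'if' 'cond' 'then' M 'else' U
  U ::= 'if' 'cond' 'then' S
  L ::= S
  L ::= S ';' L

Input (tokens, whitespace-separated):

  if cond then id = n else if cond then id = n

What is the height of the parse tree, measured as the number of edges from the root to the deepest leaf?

[S [U if cond then [M id = n] else [U if cond then [S [M id = n]]]]]

5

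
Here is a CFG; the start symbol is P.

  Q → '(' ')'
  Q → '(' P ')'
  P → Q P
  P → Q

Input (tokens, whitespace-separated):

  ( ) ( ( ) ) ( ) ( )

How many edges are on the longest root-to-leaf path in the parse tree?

5

[P [Q ( )] [P [Q ( [P [Q ( )]] )] [P [Q ( )] [P [Q ( )]]]]]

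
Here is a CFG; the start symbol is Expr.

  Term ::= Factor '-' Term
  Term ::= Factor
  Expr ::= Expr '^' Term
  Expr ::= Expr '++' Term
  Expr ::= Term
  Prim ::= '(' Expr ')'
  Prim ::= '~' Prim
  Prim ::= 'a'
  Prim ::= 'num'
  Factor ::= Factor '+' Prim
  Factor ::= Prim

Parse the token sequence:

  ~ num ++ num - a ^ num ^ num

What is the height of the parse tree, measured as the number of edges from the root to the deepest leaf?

[Expr [Expr [Expr [Expr [Term [Factor [Prim ~ [Prim num]]]]] ++ [Term [Factor [Prim num]] - [Term [Factor [Prim a]]]]] ^ [Term [Factor [Prim num]]]] ^ [Term [Factor [Prim num]]]]

8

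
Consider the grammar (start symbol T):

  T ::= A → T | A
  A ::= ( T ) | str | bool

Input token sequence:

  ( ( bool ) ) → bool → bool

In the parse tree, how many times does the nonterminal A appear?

[T [A ( [T [A ( [T [A bool]] )]] )] → [T [A bool] → [T [A bool]]]]

5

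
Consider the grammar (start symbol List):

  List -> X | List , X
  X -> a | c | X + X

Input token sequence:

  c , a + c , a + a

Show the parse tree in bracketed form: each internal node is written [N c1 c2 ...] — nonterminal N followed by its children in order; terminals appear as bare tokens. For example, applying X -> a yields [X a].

List
List , X
List , X , X
X , X , X
c , X , X
c , X + X , X
c , a + X , X
c , a + c , X
c , a + c , X + X
c , a + c , a + X
c , a + c , a + a

[List [List [List [X c]] , [X [X a] + [X c]]] , [X [X a] + [X a]]]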